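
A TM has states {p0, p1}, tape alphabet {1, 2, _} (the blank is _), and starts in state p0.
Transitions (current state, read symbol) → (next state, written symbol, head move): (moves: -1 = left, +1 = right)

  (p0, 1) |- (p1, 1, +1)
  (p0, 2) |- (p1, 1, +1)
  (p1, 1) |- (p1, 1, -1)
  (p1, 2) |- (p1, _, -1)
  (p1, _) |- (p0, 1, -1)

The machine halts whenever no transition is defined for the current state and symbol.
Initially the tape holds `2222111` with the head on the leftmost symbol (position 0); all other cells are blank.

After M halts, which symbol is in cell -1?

p0 | __[2]222111   read 2 → write 1, move +1, go to p1
p1 | __1[2]22111   read 2 → write _, move -1, go to p1
p1 | __[1]_22111   read 1 → write 1, move -1, go to p1
p1 | _[_]1_22111   read _ → write 1, move -1, go to p0
p0 | [_]11_22111
Cell -1 holds 1 when M halts.

1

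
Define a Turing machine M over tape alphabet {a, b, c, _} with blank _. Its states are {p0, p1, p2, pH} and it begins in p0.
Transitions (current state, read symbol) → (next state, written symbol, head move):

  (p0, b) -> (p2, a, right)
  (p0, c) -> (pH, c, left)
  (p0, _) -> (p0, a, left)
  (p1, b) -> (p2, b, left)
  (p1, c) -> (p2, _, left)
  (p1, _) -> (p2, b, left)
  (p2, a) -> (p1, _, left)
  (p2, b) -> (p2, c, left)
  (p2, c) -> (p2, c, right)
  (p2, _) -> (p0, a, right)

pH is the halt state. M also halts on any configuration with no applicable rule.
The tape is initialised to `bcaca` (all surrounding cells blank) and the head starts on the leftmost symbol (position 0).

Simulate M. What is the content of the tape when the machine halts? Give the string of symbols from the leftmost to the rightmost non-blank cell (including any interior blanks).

state=p0 head=0 tape=__[b]caca   (p0,b)→(p2,a,right)
state=p2 head=1 tape=__a[c]aca   (p2,c)→(p2,c,right)
state=p2 head=2 tape=__ac[a]ca   (p2,a)→(p1,_,left)
state=p1 head=1 tape=__a[c]_ca   (p1,c)→(p2,_,left)
state=p2 head=0 tape=__[a]__ca   (p2,a)→(p1,_,left)
state=p1 head=-1 tape=_[_]___ca   (p1,_)→(p2,b,left)
state=p2 head=-2 tape=[_]b___ca   (p2,_)→(p0,a,right)
state=p0 head=-1 tape=a[b]___ca   (p0,b)→(p2,a,right)
state=p2 head=0 tape=aa[_]__ca   (p2,_)→(p0,a,right)
state=p0 head=1 tape=aaa[_]_ca   (p0,_)→(p0,a,left)
state=p0 head=0 tape=aa[a]a_ca
The non-blank tape span at halt is aaaa_ca.

aaaa_ca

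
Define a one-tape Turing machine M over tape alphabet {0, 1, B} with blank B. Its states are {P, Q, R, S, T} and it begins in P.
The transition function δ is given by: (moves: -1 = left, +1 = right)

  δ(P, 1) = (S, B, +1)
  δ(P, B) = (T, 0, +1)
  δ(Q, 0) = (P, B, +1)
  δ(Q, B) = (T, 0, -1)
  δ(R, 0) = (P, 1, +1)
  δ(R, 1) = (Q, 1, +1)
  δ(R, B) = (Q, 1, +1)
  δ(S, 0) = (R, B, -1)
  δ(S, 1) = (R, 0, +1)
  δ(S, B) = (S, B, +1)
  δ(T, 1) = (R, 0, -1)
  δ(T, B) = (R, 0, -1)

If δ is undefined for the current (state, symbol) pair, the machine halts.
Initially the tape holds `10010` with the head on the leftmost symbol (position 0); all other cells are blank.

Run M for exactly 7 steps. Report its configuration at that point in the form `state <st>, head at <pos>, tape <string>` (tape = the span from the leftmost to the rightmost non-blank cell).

P | B[1]0010   read 1 → write B, move +1, go to S
S | BB[0]010   read 0 → write B, move -1, go to R
R | B[B]B010   read B → write 1, move +1, go to Q
Q | B1[B]010   read B → write 0, move -1, go to T
T | B[1]0010   read 1 → write 0, move -1, go to R
R | [B]00010   read B → write 1, move +1, go to Q
Q | 1[0]0010   read 0 → write B, move +1, go to P
P | 1B[0]010
After 7 steps: state P, head at 1, tape 1B0010.

state P, head at 1, tape 1B0010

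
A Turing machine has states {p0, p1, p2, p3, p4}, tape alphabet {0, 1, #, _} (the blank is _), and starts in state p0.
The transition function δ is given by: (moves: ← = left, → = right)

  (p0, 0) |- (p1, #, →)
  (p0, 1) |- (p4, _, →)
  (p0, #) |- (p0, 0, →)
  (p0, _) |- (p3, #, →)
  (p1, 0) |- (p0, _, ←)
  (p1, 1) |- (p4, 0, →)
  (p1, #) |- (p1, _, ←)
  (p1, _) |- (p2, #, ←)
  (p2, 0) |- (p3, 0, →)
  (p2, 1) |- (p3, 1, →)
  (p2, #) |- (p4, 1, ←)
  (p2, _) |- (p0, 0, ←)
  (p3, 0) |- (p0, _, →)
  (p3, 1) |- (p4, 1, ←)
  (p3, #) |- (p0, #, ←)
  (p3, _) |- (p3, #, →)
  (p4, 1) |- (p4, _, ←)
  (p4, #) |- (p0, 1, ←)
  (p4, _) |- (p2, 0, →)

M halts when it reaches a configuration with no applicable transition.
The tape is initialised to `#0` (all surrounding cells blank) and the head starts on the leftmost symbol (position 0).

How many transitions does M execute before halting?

state=p0 head=0 tape=[#]0_   (p0,#)→(p0,0,→)
state=p0 head=1 tape=0[0]_   (p0,0)→(p1,#,→)
state=p1 head=2 tape=0#[_]   (p1,_)→(p2,#,←)
state=p2 head=1 tape=0[#]#   (p2,#)→(p4,1,←)
state=p4 head=0 tape=[0]1#
M halts after 4 transitions.

4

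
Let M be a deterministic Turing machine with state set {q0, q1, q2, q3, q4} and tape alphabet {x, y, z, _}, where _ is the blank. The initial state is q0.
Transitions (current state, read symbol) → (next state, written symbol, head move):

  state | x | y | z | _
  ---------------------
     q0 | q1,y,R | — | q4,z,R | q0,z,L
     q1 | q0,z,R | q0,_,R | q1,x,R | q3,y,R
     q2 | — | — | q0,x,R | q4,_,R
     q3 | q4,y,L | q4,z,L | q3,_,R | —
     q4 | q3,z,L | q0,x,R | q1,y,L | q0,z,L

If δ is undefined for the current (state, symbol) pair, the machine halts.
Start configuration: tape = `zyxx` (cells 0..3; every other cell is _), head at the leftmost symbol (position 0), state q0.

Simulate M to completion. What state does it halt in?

q3

q0 | [z]yxx____   read z → write z, move R, go to q4
q4 | z[y]xx____   read y → write x, move R, go to q0
q0 | zx[x]x____   read x → write y, move R, go to q1
q1 | zxy[x]____   read x → write z, move R, go to q0
q0 | zxyz[_]___   read _ → write z, move L, go to q0
q0 | zxy[z]z___   read z → write z, move R, go to q4
q4 | zxyz[z]___   read z → write y, move L, go to q1
q1 | zxy[z]y___   read z → write x, move R, go to q1
q1 | zxyx[y]___   read y → write _, move R, go to q0
q0 | zxyx_[_]__   read _ → write z, move L, go to q0
q0 | zxyx[_]z__   read _ → write z, move L, go to q0
q0 | zxy[x]zz__   read x → write y, move R, go to q1
q1 | zxyy[z]z__   read z → write x, move R, go to q1
q1 | zxyyx[z]__   read z → write x, move R, go to q1
q1 | zxyyxx[_]_   read _ → write y, move R, go to q3
q3 | zxyyxxy[_]
No transition is defined for (q3, _); M halts in state q3.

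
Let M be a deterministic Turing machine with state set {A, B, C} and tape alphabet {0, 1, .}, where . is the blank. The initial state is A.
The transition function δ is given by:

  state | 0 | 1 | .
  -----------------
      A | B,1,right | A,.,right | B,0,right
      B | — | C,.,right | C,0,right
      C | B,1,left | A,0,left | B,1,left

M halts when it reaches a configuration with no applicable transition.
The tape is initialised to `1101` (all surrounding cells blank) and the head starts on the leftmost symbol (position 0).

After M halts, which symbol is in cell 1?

A | [1]101.   read 1 → write ., move right, go to A
A | .[1]01.   read 1 → write ., move right, go to A
A | ..[0]1.   read 0 → write 1, move right, go to B
B | ..1[1].   read 1 → write ., move right, go to C
C | ..1.[.]   read . → write 1, move left, go to B
B | ..1[.]1   read . → write 0, move right, go to C
C | ..10[1]   read 1 → write 0, move left, go to A
A | ..1[0]0   read 0 → write 1, move right, go to B
B | ..11[0]
Cell 1 holds . when M halts.

.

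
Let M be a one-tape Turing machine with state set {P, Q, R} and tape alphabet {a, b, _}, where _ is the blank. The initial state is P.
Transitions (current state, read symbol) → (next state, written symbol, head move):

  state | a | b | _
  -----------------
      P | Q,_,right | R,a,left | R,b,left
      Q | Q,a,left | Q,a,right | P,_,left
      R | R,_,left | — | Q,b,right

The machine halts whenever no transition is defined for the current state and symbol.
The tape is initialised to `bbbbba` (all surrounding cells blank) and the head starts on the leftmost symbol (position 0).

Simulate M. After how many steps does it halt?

P | ____[b]bbbba   read b → write a, move left, go to R
R | ___[_]abbbba   read _ → write b, move right, go to Q
Q | ___b[a]bbbba   read a → write a, move left, go to Q
Q | ___[b]abbbba   read b → write a, move right, go to Q
Q | ___a[a]bbbba   read a → write a, move left, go to Q
Q | ___[a]abbbba   read a → write a, move left, go to Q
Q | __[_]aabbbba   read _ → write _, move left, go to P
P | _[_]_aabbbba   read _ → write b, move left, go to R
R | [_]b_aabbbba   read _ → write b, move right, go to Q
Q | b[b]_aabbbba   read b → write a, move right, go to Q
Q | ba[_]aabbbba   read _ → write _, move left, go to P
P | b[a]_aabbbba   read a → write _, move right, go to Q
Q | b_[_]aabbbba   read _ → write _, move left, go to P
P | b[_]_aabbbba   read _ → write b, move left, go to R
R | [b]b_aabbbba
M halts after 14 transitions.

14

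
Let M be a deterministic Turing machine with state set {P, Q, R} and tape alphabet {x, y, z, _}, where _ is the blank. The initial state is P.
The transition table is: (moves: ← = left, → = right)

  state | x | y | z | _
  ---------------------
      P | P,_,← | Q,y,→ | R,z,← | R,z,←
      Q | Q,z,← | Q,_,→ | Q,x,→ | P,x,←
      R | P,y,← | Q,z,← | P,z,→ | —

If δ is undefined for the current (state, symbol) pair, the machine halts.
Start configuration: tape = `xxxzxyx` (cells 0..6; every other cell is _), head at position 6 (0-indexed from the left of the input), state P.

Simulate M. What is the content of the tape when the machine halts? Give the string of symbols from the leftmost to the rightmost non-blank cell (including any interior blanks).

z__yzyz_x

state=P head=6 tape=__xxxzxy[x]_   (P,x)→(P,_,←)
state=P head=5 tape=__xxxzx[y]__   (P,y)→(Q,y,→)
state=Q head=6 tape=__xxxzxy[_]_   (Q,_)→(P,x,←)
state=P head=5 tape=__xxxzx[y]x_   (P,y)→(Q,y,→)
state=Q head=6 tape=__xxxzxy[x]_   (Q,x)→(Q,z,←)
state=Q head=5 tape=__xxxzx[y]z_   (Q,y)→(Q,_,→)
state=Q head=6 tape=__xxxzx_[z]_   (Q,z)→(Q,x,→)
state=Q head=7 tape=__xxxzx_x[_]   (Q,_)→(P,x,←)
state=P head=6 tape=__xxxzx_[x]x   (P,x)→(P,_,←)
state=P head=5 tape=__xxxzx[_]_x   (P,_)→(R,z,←)
state=R head=4 tape=__xxxz[x]z_x   (R,x)→(P,y,←)
state=P head=3 tape=__xxx[z]yz_x   (P,z)→(R,z,←)
state=R head=2 tape=__xx[x]zyz_x   (R,x)→(P,y,←)
state=P head=1 tape=__x[x]yzyz_x   (P,x)→(P,_,←)
state=P head=0 tape=__[x]_yzyz_x   (P,x)→(P,_,←)
state=P head=-1 tape=_[_]__yzyz_x   (P,_)→(R,z,←)
state=R head=-2 tape=[_]z__yzyz_x
The non-blank tape span at halt is z__yzyz_x.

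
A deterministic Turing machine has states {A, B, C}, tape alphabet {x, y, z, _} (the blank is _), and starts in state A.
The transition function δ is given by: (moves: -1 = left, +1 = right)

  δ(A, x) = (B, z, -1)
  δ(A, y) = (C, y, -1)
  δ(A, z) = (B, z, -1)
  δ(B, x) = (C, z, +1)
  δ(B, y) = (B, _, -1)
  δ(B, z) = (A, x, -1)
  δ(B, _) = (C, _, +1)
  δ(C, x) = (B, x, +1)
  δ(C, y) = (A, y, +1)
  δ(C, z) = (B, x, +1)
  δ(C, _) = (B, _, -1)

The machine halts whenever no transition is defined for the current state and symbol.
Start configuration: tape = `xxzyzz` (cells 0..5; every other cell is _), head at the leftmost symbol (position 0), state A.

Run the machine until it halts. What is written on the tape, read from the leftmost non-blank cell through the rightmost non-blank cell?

state=A head=0 tape=_[x]xzyzz   (A,x)→(B,z,-1)
state=B head=-1 tape=[_]zxzyzz   (B,_)→(C,_,+1)
state=C head=0 tape=_[z]xzyzz   (C,z)→(B,x,+1)
state=B head=1 tape=_x[x]zyzz   (B,x)→(C,z,+1)
state=C head=2 tape=_xz[z]yzz   (C,z)→(B,x,+1)
state=B head=3 tape=_xzx[y]zz   (B,y)→(B,_,-1)
state=B head=2 tape=_xz[x]_zz   (B,x)→(C,z,+1)
state=C head=3 tape=_xzz[_]zz   (C,_)→(B,_,-1)
state=B head=2 tape=_xz[z]_zz   (B,z)→(A,x,-1)
state=A head=1 tape=_x[z]x_zz   (A,z)→(B,z,-1)
state=B head=0 tape=_[x]zx_zz   (B,x)→(C,z,+1)
state=C head=1 tape=_z[z]x_zz   (C,z)→(B,x,+1)
state=B head=2 tape=_zx[x]_zz   (B,x)→(C,z,+1)
state=C head=3 tape=_zxz[_]zz   (C,_)→(B,_,-1)
state=B head=2 tape=_zx[z]_zz   (B,z)→(A,x,-1)
state=A head=1 tape=_z[x]x_zz   (A,x)→(B,z,-1)
state=B head=0 tape=_[z]zx_zz   (B,z)→(A,x,-1)
state=A head=-1 tape=[_]xzx_zz
The non-blank tape span at halt is xzx_zz.

xzx_zz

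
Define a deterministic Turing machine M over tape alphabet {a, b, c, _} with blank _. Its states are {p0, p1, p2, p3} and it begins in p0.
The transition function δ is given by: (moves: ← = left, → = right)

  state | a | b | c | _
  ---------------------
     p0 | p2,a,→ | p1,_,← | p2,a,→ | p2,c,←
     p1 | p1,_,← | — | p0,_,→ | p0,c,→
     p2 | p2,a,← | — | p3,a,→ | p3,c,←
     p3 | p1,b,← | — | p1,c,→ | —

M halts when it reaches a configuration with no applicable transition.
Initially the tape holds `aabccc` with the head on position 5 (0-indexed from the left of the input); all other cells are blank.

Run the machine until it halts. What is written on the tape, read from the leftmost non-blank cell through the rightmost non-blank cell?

aabcac_aa

state=p0 head=5 tape=aabcc[c]____   (p0,c)→(p2,a,→)
state=p2 head=6 tape=aabcca[_]___   (p2,_)→(p3,c,←)
state=p3 head=5 tape=aabcc[a]c___   (p3,a)→(p1,b,←)
state=p1 head=4 tape=aabc[c]bc___   (p1,c)→(p0,_,→)
state=p0 head=5 tape=aabc_[b]c___   (p0,b)→(p1,_,←)
state=p1 head=4 tape=aabc[_]_c___   (p1,_)→(p0,c,→)
state=p0 head=5 tape=aabcc[_]c___   (p0,_)→(p2,c,←)
state=p2 head=4 tape=aabc[c]cc___   (p2,c)→(p3,a,→)
state=p3 head=5 tape=aabca[c]c___   (p3,c)→(p1,c,→)
state=p1 head=6 tape=aabcac[c]___   (p1,c)→(p0,_,→)
state=p0 head=7 tape=aabcac_[_]__   (p0,_)→(p2,c,←)
state=p2 head=6 tape=aabcac[_]c__   (p2,_)→(p3,c,←)
state=p3 head=5 tape=aabca[c]cc__   (p3,c)→(p1,c,→)
state=p1 head=6 tape=aabcac[c]c__   (p1,c)→(p0,_,→)
state=p0 head=7 tape=aabcac_[c]__   (p0,c)→(p2,a,→)
state=p2 head=8 tape=aabcac_a[_]_   (p2,_)→(p3,c,←)
state=p3 head=7 tape=aabcac_[a]c_   (p3,a)→(p1,b,←)
state=p1 head=6 tape=aabcac[_]bc_   (p1,_)→(p0,c,→)
state=p0 head=7 tape=aabcacc[b]c_   (p0,b)→(p1,_,←)
state=p1 head=6 tape=aabcac[c]_c_   (p1,c)→(p0,_,→)
state=p0 head=7 tape=aabcac_[_]c_   (p0,_)→(p2,c,←)
state=p2 head=6 tape=aabcac[_]cc_   (p2,_)→(p3,c,←)
state=p3 head=5 tape=aabca[c]ccc_   (p3,c)→(p1,c,→)
state=p1 head=6 tape=aabcac[c]cc_   (p1,c)→(p0,_,→)
state=p0 head=7 tape=aabcac_[c]c_   (p0,c)→(p2,a,→)
state=p2 head=8 tape=aabcac_a[c]_   (p2,c)→(p3,a,→)
state=p3 head=9 tape=aabcac_aa[_]
The non-blank tape span at halt is aabcac_aa.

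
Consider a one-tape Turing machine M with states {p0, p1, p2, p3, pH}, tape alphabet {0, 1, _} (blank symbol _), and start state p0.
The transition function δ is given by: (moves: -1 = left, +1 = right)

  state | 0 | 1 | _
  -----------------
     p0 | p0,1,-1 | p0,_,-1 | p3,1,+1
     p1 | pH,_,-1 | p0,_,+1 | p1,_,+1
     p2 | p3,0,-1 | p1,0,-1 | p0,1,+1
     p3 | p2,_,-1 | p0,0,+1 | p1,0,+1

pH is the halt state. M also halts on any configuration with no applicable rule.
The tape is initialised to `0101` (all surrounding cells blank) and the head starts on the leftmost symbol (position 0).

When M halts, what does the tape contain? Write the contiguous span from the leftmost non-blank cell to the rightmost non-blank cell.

10___1

p0 | __[0]101   read 0 → write 1, move -1, go to p0
p0 | _[_]1101   read _ → write 1, move +1, go to p3
p3 | _1[1]101   read 1 → write 0, move +1, go to p0
p0 | _10[1]01   read 1 → write _, move -1, go to p0
p0 | _1[0]_01   read 0 → write 1, move -1, go to p0
p0 | _[1]1_01   read 1 → write _, move -1, go to p0
p0 | [_]_1_01   read _ → write 1, move +1, go to p3
p3 | 1[_]1_01   read _ → write 0, move +1, go to p1
p1 | 10[1]_01   read 1 → write _, move +1, go to p0
p0 | 10_[_]01   read _ → write 1, move +1, go to p3
p3 | 10_1[0]1   read 0 → write _, move -1, go to p2
p2 | 10_[1]_1   read 1 → write 0, move -1, go to p1
p1 | 10[_]0_1   read _ → write _, move +1, go to p1
p1 | 10_[0]_1   read 0 → write _, move -1, go to pH
pH | 10[_]__1
The non-blank tape span at halt is 10___1.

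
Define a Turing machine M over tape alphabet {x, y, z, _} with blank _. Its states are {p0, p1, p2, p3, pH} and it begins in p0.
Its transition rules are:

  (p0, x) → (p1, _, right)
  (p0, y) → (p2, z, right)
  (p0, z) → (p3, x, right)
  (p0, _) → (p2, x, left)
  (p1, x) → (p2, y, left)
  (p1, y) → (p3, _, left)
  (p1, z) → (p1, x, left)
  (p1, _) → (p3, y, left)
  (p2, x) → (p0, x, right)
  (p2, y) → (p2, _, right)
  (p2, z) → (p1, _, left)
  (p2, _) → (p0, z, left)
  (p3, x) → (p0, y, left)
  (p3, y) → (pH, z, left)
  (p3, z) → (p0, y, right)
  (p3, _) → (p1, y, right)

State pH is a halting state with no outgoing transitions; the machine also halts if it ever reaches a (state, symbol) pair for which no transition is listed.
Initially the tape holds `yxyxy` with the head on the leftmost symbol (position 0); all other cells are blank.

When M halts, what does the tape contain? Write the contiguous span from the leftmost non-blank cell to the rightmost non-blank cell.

zxzxx_xz

state=p0 head=0 tape=[y]xyxy____   (p0,y)→(p2,z,right)
state=p2 head=1 tape=z[x]yxy____   (p2,x)→(p0,x,right)
state=p0 head=2 tape=zx[y]xy____   (p0,y)→(p2,z,right)
state=p2 head=3 tape=zxz[x]y____   (p2,x)→(p0,x,right)
state=p0 head=4 tape=zxzx[y]____   (p0,y)→(p2,z,right)
state=p2 head=5 tape=zxzxz[_]___   (p2,_)→(p0,z,left)
state=p0 head=4 tape=zxzx[z]z___   (p0,z)→(p3,x,right)
state=p3 head=5 tape=zxzxx[z]___   (p3,z)→(p0,y,right)
state=p0 head=6 tape=zxzxxy[_]__   (p0,_)→(p2,x,left)
state=p2 head=5 tape=zxzxx[y]x__   (p2,y)→(p2,_,right)
state=p2 head=6 tape=zxzxx_[x]__   (p2,x)→(p0,x,right)
state=p0 head=7 tape=zxzxx_x[_]_   (p0,_)→(p2,x,left)
state=p2 head=6 tape=zxzxx_[x]x_   (p2,x)→(p0,x,right)
state=p0 head=7 tape=zxzxx_x[x]_   (p0,x)→(p1,_,right)
state=p1 head=8 tape=zxzxx_x_[_]   (p1,_)→(p3,y,left)
state=p3 head=7 tape=zxzxx_x[_]y   (p3,_)→(p1,y,right)
state=p1 head=8 tape=zxzxx_xy[y]   (p1,y)→(p3,_,left)
state=p3 head=7 tape=zxzxx_x[y]_   (p3,y)→(pH,z,left)
state=pH head=6 tape=zxzxx_[x]z_
The non-blank tape span at halt is zxzxx_xz.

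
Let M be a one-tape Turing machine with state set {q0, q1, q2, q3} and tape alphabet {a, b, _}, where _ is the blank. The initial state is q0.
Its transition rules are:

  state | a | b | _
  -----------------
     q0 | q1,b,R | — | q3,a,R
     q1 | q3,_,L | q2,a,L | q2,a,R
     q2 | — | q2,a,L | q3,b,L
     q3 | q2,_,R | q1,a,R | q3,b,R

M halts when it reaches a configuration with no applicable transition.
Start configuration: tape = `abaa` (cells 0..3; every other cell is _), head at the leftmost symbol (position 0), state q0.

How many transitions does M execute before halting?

36

q0 | __[a]baa__   read a → write b, move R, go to q1
q1 | __b[b]aa__   read b → write a, move L, go to q2
q2 | __[b]aaa__   read b → write a, move L, go to q2
q2 | _[_]aaaa__   read _ → write b, move L, go to q3
q3 | [_]baaaa__   read _ → write b, move R, go to q3
q3 | b[b]aaaa__   read b → write a, move R, go to q1
q1 | ba[a]aaa__   read a → write _, move L, go to q3
q3 | b[a]_aaa__   read a → write _, move R, go to q2
q2 | b_[_]aaa__   read _ → write b, move L, go to q3
q3 | b[_]baaa__   read _ → write b, move R, go to q3
q3 | bb[b]aaa__   read b → write a, move R, go to q1
q1 | bba[a]aa__   read a → write _, move L, go to q3
q3 | bb[a]_aa__   read a → write _, move R, go to q2
q2 | bb_[_]aa__   read _ → write b, move L, go to q3
q3 | bb[_]baa__   read _ → write b, move R, go to q3
q3 | bbb[b]aa__   read b → write a, move R, go to q1
q1 | bbba[a]a__   read a → write _, move L, go to q3
q3 | bbb[a]_a__   read a → write _, move R, go to q2
q2 | bbb_[_]a__   read _ → write b, move L, go to q3
q3 | bbb[_]ba__   read _ → write b, move R, go to q3
q3 | bbbb[b]a__   read b → write a, move R, go to q1
q1 | bbbba[a]__   read a → write _, move L, go to q3
q3 | bbbb[a]___   read a → write _, move R, go to q2
q2 | bbbb_[_]__   read _ → write b, move L, go to q3
q3 | bbbb[_]b__   read _ → write b, move R, go to q3
q3 | bbbbb[b]__   read b → write a, move R, go to q1
q1 | bbbbba[_]_   read _ → write a, move R, go to q2
q2 | bbbbbaa[_]   read _ → write b, move L, go to q3
q3 | bbbbba[a]b   read a → write _, move R, go to q2
q2 | bbbbba_[b]   read b → write a, move L, go to q2
q2 | bbbbba[_]a   read _ → write b, move L, go to q3
q3 | bbbbb[a]ba   read a → write _, move R, go to q2
q2 | bbbbb_[b]a   read b → write a, move L, go to q2
q2 | bbbbb[_]aa   read _ → write b, move L, go to q3
q3 | bbbb[b]baa   read b → write a, move R, go to q1
q1 | bbbba[b]aa   read b → write a, move L, go to q2
q2 | bbbb[a]aaa
M halts after 36 transitions.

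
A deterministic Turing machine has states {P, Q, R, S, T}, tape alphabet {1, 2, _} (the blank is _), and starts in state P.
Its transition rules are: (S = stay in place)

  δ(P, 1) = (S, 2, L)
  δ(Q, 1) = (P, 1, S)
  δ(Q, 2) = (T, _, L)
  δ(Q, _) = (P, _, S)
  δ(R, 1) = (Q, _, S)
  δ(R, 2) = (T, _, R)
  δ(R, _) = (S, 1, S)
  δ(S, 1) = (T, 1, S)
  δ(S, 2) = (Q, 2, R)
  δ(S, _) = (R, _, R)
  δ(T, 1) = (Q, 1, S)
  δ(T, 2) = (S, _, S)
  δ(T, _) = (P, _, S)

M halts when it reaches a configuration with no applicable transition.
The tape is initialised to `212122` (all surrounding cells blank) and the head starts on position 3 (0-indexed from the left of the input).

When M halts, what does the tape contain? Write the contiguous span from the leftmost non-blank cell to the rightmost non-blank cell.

P | 212[1]22_   read 1 → write 2, move L, go to S
S | 21[2]222_   read 2 → write 2, move R, go to Q
Q | 212[2]22_   read 2 → write _, move L, go to T
T | 21[2]_22_   read 2 → write _, move S, go to S
S | 21[_]_22_   read _ → write _, move R, go to R
R | 21_[_]22_   read _ → write 1, move S, go to S
S | 21_[1]22_   read 1 → write 1, move S, go to T
T | 21_[1]22_   read 1 → write 1, move S, go to Q
Q | 21_[1]22_   read 1 → write 1, move S, go to P
P | 21_[1]22_   read 1 → write 2, move L, go to S
S | 21[_]222_   read _ → write _, move R, go to R
R | 21_[2]22_   read 2 → write _, move R, go to T
T | 21__[2]2_   read 2 → write _, move S, go to S
S | 21__[_]2_   read _ → write _, move R, go to R
R | 21___[2]_   read 2 → write _, move R, go to T
T | 21____[_]   read _ → write _, move S, go to P
P | 21____[_]
The non-blank tape span at halt is 21.

21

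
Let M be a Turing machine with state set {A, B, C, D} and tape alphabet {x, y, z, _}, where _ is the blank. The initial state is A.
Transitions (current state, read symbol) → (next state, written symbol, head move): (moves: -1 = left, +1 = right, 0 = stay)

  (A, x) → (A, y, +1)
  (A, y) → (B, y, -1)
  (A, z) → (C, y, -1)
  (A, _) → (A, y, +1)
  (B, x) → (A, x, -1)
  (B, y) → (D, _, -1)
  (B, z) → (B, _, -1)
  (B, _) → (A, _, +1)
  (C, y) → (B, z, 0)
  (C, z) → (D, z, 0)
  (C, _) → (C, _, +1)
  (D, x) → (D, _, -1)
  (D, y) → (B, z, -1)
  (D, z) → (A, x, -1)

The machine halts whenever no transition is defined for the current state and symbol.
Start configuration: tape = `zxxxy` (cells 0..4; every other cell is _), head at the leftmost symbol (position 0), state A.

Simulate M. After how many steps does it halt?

26

state=A head=0 tape=_[z]xxxy   (A,z)→(C,y,-1)
state=C head=-1 tape=[_]yxxxy   (C,_)→(C,_,+1)
state=C head=0 tape=_[y]xxxy   (C,y)→(B,z,0)
state=B head=0 tape=_[z]xxxy   (B,z)→(B,_,-1)
state=B head=-1 tape=[_]_xxxy   (B,_)→(A,_,+1)
state=A head=0 tape=_[_]xxxy   (A,_)→(A,y,+1)
state=A head=1 tape=_y[x]xxy   (A,x)→(A,y,+1)
state=A head=2 tape=_yy[x]xy   (A,x)→(A,y,+1)
state=A head=3 tape=_yyy[x]y   (A,x)→(A,y,+1)
state=A head=4 tape=_yyyy[y]   (A,y)→(B,y,-1)
state=B head=3 tape=_yyy[y]y   (B,y)→(D,_,-1)
state=D head=2 tape=_yy[y]_y   (D,y)→(B,z,-1)
state=B head=1 tape=_y[y]z_y   (B,y)→(D,_,-1)
state=D head=0 tape=_[y]_z_y   (D,y)→(B,z,-1)
state=B head=-1 tape=[_]z_z_y   (B,_)→(A,_,+1)
state=A head=0 tape=_[z]_z_y   (A,z)→(C,y,-1)
state=C head=-1 tape=[_]y_z_y   (C,_)→(C,_,+1)
state=C head=0 tape=_[y]_z_y   (C,y)→(B,z,0)
state=B head=0 tape=_[z]_z_y   (B,z)→(B,_,-1)
state=B head=-1 tape=[_]__z_y   (B,_)→(A,_,+1)
state=A head=0 tape=_[_]_z_y   (A,_)→(A,y,+1)
state=A head=1 tape=_y[_]z_y   (A,_)→(A,y,+1)
state=A head=2 tape=_yy[z]_y   (A,z)→(C,y,-1)
state=C head=1 tape=_y[y]y_y   (C,y)→(B,z,0)
state=B head=1 tape=_y[z]y_y   (B,z)→(B,_,-1)
state=B head=0 tape=_[y]_y_y   (B,y)→(D,_,-1)
state=D head=-1 tape=[_]__y_y
M halts after 26 transitions.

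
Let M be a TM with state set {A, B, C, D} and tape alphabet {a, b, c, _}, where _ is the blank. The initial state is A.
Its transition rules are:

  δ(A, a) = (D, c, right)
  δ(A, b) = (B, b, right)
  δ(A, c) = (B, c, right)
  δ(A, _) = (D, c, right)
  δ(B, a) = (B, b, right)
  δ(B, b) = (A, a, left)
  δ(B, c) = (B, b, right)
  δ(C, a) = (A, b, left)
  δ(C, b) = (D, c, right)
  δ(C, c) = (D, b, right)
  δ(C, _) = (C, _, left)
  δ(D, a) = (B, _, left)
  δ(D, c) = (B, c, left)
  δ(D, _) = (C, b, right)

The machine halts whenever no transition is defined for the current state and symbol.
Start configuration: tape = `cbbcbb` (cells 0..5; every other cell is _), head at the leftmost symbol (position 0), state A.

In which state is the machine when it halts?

B

state=A head=0 tape=[c]bbcbb_   (A,c)→(B,c,right)
state=B head=1 tape=c[b]bcbb_   (B,b)→(A,a,left)
state=A head=0 tape=[c]abcbb_   (A,c)→(B,c,right)
state=B head=1 tape=c[a]bcbb_   (B,a)→(B,b,right)
state=B head=2 tape=cb[b]cbb_   (B,b)→(A,a,left)
state=A head=1 tape=c[b]acbb_   (A,b)→(B,b,right)
state=B head=2 tape=cb[a]cbb_   (B,a)→(B,b,right)
state=B head=3 tape=cbb[c]bb_   (B,c)→(B,b,right)
state=B head=4 tape=cbbb[b]b_   (B,b)→(A,a,left)
state=A head=3 tape=cbb[b]ab_   (A,b)→(B,b,right)
state=B head=4 tape=cbbb[a]b_   (B,a)→(B,b,right)
state=B head=5 tape=cbbbb[b]_   (B,b)→(A,a,left)
state=A head=4 tape=cbbb[b]a_   (A,b)→(B,b,right)
state=B head=5 tape=cbbbb[a]_   (B,a)→(B,b,right)
state=B head=6 tape=cbbbbb[_]
No transition is defined for (B, _); M halts in state B.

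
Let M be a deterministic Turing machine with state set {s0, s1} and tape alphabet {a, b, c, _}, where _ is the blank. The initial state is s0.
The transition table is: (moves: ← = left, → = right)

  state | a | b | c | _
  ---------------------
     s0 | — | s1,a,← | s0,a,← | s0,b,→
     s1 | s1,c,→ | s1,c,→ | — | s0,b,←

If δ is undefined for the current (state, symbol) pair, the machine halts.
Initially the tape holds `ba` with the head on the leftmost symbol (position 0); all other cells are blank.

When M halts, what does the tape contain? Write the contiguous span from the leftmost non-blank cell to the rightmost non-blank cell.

s0 | ___[b]a_   read b → write a, move ←, go to s1
s1 | __[_]aa_   read _ → write b, move ←, go to s0
s0 | _[_]baa_   read _ → write b, move →, go to s0
s0 | _b[b]aa_   read b → write a, move ←, go to s1
s1 | _[b]aaa_   read b → write c, move →, go to s1
s1 | _c[a]aa_   read a → write c, move →, go to s1
s1 | _cc[a]a_   read a → write c, move →, go to s1
s1 | _ccc[a]_   read a → write c, move →, go to s1
s1 | _cccc[_]   read _ → write b, move ←, go to s0
s0 | _ccc[c]b   read c → write a, move ←, go to s0
s0 | _cc[c]ab   read c → write a, move ←, go to s0
s0 | _c[c]aab   read c → write a, move ←, go to s0
s0 | _[c]aaab   read c → write a, move ←, go to s0
s0 | [_]aaaab   read _ → write b, move →, go to s0
s0 | b[a]aaab
The non-blank tape span at halt is baaaab.

baaaab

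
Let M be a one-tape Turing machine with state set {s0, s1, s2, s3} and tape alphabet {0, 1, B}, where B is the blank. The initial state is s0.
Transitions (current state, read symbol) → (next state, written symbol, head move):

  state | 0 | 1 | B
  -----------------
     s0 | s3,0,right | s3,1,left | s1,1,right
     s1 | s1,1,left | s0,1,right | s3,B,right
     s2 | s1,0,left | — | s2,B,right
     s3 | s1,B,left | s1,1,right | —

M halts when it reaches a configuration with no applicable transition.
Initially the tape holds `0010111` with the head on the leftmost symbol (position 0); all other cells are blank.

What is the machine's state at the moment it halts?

state=s0 head=0 tape=B[0]010111BBB   (s0,0)→(s3,0,right)
state=s3 head=1 tape=B0[0]10111BBB   (s3,0)→(s1,B,left)
state=s1 head=0 tape=B[0]B10111BBB   (s1,0)→(s1,1,left)
state=s1 head=-1 tape=[B]1B10111BBB   (s1,B)→(s3,B,right)
state=s3 head=0 tape=B[1]B10111BBB   (s3,1)→(s1,1,right)
state=s1 head=1 tape=B1[B]10111BBB   (s1,B)→(s3,B,right)
state=s3 head=2 tape=B1B[1]0111BBB   (s3,1)→(s1,1,right)
state=s1 head=3 tape=B1B1[0]111BBB   (s1,0)→(s1,1,left)
state=s1 head=2 tape=B1B[1]1111BBB   (s1,1)→(s0,1,right)
state=s0 head=3 tape=B1B1[1]111BBB   (s0,1)→(s3,1,left)
state=s3 head=2 tape=B1B[1]1111BBB   (s3,1)→(s1,1,right)
state=s1 head=3 tape=B1B1[1]111BBB   (s1,1)→(s0,1,right)
state=s0 head=4 tape=B1B11[1]11BBB   (s0,1)→(s3,1,left)
state=s3 head=3 tape=B1B1[1]111BBB   (s3,1)→(s1,1,right)
state=s1 head=4 tape=B1B11[1]11BBB   (s1,1)→(s0,1,right)
state=s0 head=5 tape=B1B111[1]1BBB   (s0,1)→(s3,1,left)
state=s3 head=4 tape=B1B11[1]11BBB   (s3,1)→(s1,1,right)
state=s1 head=5 tape=B1B111[1]1BBB   (s1,1)→(s0,1,right)
state=s0 head=6 tape=B1B1111[1]BBB   (s0,1)→(s3,1,left)
state=s3 head=5 tape=B1B111[1]1BBB   (s3,1)→(s1,1,right)
state=s1 head=6 tape=B1B1111[1]BBB   (s1,1)→(s0,1,right)
state=s0 head=7 tape=B1B11111[B]BB   (s0,B)→(s1,1,right)
state=s1 head=8 tape=B1B111111[B]B   (s1,B)→(s3,B,right)
state=s3 head=9 tape=B1B111111B[B]
No transition is defined for (s3, B); M halts in state s3.

s3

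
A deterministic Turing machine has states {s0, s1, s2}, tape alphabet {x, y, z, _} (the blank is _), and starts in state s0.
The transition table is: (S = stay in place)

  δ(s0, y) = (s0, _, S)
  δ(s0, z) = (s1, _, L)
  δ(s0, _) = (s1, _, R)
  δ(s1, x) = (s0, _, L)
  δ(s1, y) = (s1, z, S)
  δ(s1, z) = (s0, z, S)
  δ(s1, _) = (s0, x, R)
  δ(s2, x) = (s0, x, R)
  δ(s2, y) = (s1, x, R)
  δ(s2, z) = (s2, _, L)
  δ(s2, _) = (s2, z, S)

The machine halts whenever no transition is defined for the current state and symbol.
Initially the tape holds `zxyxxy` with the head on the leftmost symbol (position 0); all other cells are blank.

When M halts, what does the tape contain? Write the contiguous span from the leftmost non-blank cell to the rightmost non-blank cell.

state=s0 head=0 tape=_[z]xyxxy   (s0,z)→(s1,_,L)
state=s1 head=-1 tape=[_]_xyxxy   (s1,_)→(s0,x,R)
state=s0 head=0 tape=x[_]xyxxy   (s0,_)→(s1,_,R)
state=s1 head=1 tape=x_[x]yxxy   (s1,x)→(s0,_,L)
state=s0 head=0 tape=x[_]_yxxy   (s0,_)→(s1,_,R)
state=s1 head=1 tape=x_[_]yxxy   (s1,_)→(s0,x,R)
state=s0 head=2 tape=x_x[y]xxy   (s0,y)→(s0,_,S)
state=s0 head=2 tape=x_x[_]xxy   (s0,_)→(s1,_,R)
state=s1 head=3 tape=x_x_[x]xy   (s1,x)→(s0,_,L)
state=s0 head=2 tape=x_x[_]_xy   (s0,_)→(s1,_,R)
state=s1 head=3 tape=x_x_[_]xy   (s1,_)→(s0,x,R)
state=s0 head=4 tape=x_x_x[x]y
The non-blank tape span at halt is x_x_xxy.

x_x_xxy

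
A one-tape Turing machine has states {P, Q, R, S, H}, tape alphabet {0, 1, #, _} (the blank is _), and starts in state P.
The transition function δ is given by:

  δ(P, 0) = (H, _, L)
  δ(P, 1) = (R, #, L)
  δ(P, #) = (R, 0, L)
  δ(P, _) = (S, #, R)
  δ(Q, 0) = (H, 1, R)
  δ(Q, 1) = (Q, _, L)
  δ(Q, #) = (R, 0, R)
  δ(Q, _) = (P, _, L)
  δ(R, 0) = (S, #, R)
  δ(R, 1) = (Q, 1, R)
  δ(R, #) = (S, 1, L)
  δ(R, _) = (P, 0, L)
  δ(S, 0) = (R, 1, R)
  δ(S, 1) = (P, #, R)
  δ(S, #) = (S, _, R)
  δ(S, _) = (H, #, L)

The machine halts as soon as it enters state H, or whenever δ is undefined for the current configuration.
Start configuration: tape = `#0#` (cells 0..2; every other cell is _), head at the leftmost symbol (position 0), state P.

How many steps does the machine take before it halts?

15

P | __[#]0#   read # → write 0, move L, go to R
R | _[_]00#   read _ → write 0, move L, go to P
P | [_]000#   read _ → write #, move R, go to S
S | #[0]00#   read 0 → write 1, move R, go to R
R | #1[0]0#   read 0 → write #, move R, go to S
S | #1#[0]#   read 0 → write 1, move R, go to R
R | #1#1[#]   read # → write 1, move L, go to S
S | #1#[1]1   read 1 → write #, move R, go to P
P | #1##[1]   read 1 → write #, move L, go to R
R | #1#[#]#   read # → write 1, move L, go to S
S | #1[#]1#   read # → write _, move R, go to S
S | #1_[1]#   read 1 → write #, move R, go to P
P | #1_#[#]   read # → write 0, move L, go to R
R | #1_[#]0   read # → write 1, move L, go to S
S | #1[_]10   read _ → write #, move L, go to H
H | #[1]#10
M halts after 15 transitions.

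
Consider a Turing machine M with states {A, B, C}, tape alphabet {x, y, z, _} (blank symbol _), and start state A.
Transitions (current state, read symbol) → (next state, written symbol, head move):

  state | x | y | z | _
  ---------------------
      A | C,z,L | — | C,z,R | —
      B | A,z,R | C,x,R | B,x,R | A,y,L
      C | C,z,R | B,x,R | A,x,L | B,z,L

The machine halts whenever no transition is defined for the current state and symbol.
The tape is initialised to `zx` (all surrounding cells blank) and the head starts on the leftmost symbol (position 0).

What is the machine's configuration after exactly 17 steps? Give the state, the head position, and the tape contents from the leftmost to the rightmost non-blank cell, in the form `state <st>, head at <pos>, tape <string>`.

A | [z]x___   read z → write z, move R, go to C
C | z[x]___   read x → write z, move R, go to C
C | zz[_]__   read _ → write z, move L, go to B
B | z[z]z__   read z → write x, move R, go to B
B | zx[z]__   read z → write x, move R, go to B
B | zxx[_]_   read _ → write y, move L, go to A
A | zx[x]y_   read x → write z, move L, go to C
C | z[x]zy_   read x → write z, move R, go to C
C | zz[z]y_   read z → write x, move L, go to A
A | z[z]xy_   read z → write z, move R, go to C
C | zz[x]y_   read x → write z, move R, go to C
C | zzz[y]_   read y → write x, move R, go to B
B | zzzx[_]   read _ → write y, move L, go to A
A | zzz[x]y   read x → write z, move L, go to C
C | zz[z]zy   read z → write x, move L, go to A
A | z[z]xzy   read z → write z, move R, go to C
C | zz[x]zy   read x → write z, move R, go to C
C | zzz[z]y
After 17 steps: state C, head at 3, tape zzzzy.

state C, head at 3, tape zzzzy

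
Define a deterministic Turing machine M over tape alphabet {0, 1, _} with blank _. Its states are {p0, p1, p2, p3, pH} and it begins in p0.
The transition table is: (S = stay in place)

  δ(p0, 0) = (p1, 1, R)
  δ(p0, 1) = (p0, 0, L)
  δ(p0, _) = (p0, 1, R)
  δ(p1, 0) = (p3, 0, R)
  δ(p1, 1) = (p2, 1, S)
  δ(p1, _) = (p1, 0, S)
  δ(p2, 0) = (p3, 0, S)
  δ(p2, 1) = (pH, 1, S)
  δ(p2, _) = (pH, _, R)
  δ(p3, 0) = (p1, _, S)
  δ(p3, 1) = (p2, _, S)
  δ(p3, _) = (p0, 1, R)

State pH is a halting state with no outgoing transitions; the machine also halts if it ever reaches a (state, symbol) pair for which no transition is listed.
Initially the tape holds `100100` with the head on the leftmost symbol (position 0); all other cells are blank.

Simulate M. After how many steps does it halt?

9

p0 | _[1]00100   read 1 → write 0, move L, go to p0
p0 | [_]000100   read _ → write 1, move R, go to p0
p0 | 1[0]00100   read 0 → write 1, move R, go to p1
p1 | 11[0]0100   read 0 → write 0, move R, go to p3
p3 | 110[0]100   read 0 → write _, move S, go to p1
p1 | 110[_]100   read _ → write 0, move S, go to p1
p1 | 110[0]100   read 0 → write 0, move R, go to p3
p3 | 1100[1]00   read 1 → write _, move S, go to p2
p2 | 1100[_]00   read _ → write _, move R, go to pH
pH | 1100_[0]0
M halts after 9 transitions.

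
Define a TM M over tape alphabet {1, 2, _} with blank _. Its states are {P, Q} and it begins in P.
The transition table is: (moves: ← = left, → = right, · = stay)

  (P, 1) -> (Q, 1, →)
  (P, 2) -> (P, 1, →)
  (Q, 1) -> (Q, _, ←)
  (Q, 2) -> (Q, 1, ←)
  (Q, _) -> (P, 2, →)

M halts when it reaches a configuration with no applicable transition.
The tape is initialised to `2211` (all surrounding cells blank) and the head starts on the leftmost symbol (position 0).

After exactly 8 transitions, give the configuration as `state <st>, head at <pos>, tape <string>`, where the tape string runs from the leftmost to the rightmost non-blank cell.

P | _[2]211   read 2 → write 1, move →, go to P
P | _1[2]11   read 2 → write 1, move →, go to P
P | _11[1]1   read 1 → write 1, move →, go to Q
Q | _111[1]   read 1 → write _, move ←, go to Q
Q | _11[1]_   read 1 → write _, move ←, go to Q
Q | _1[1]__   read 1 → write _, move ←, go to Q
Q | _[1]___   read 1 → write _, move ←, go to Q
Q | [_]____   read _ → write 2, move →, go to P
P | 2[_]___
After 8 steps: state P, head at 0, tape 2.

state P, head at 0, tape 2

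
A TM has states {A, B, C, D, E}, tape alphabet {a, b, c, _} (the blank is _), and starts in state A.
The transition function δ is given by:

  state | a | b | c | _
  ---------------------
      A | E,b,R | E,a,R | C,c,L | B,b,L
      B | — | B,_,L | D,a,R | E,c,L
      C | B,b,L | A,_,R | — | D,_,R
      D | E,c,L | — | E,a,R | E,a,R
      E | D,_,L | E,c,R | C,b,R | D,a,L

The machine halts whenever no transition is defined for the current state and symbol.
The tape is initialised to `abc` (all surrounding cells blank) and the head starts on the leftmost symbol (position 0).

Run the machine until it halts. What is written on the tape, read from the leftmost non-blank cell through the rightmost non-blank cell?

bcbaca

A | [a]bc___   read a → write b, move R, go to E
E | b[b]c___   read b → write c, move R, go to E
E | bc[c]___   read c → write b, move R, go to C
C | bcb[_]__   read _ → write _, move R, go to D
D | bcb_[_]_   read _ → write a, move R, go to E
E | bcb_a[_]   read _ → write a, move L, go to D
D | bcb_[a]a   read a → write c, move L, go to E
E | bcb[_]ca   read _ → write a, move L, go to D
D | bc[b]aca
The non-blank tape span at halt is bcbaca.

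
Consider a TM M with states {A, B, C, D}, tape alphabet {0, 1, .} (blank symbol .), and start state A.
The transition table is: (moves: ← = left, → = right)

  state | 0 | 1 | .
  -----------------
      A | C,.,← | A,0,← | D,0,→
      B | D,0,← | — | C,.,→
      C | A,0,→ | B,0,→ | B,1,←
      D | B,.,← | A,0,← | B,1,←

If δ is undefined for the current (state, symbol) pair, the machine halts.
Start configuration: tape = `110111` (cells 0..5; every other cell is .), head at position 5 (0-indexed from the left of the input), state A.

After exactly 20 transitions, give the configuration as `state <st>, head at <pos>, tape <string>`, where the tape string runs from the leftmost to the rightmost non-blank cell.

state C, head at 3, tape 10..0

A | 11011[1]   read 1 → write 0, move ←, go to A
A | 1101[1]0   read 1 → write 0, move ←, go to A
A | 110[1]00   read 1 → write 0, move ←, go to A
A | 11[0]000   read 0 → write ., move ←, go to C
C | 1[1].000   read 1 → write 0, move →, go to B
B | 10[.]000   read . → write ., move →, go to C
C | 10.[0]00   read 0 → write 0, move →, go to A
A | 10.0[0]0   read 0 → write ., move ←, go to C
C | 10.[0].0   read 0 → write 0, move →, go to A
A | 10.0[.]0   read . → write 0, move →, go to D
D | 10.00[0]   read 0 → write ., move ←, go to B
B | 10.0[0].   read 0 → write 0, move ←, go to D
D | 10.[0]0.   read 0 → write ., move ←, go to B
B | 10[.].0.   read . → write ., move →, go to C
C | 10.[.]0.   read . → write 1, move ←, go to B
B | 10[.]10.   read . → write ., move →, go to C
C | 10.[1]0.   read 1 → write 0, move →, go to B
B | 10.0[0].   read 0 → write 0, move ←, go to D
D | 10.[0]0.   read 0 → write ., move ←, go to B
B | 10[.].0.   read . → write ., move →, go to C
C | 10.[.]0.
After 20 steps: state C, head at 3, tape 10..0.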